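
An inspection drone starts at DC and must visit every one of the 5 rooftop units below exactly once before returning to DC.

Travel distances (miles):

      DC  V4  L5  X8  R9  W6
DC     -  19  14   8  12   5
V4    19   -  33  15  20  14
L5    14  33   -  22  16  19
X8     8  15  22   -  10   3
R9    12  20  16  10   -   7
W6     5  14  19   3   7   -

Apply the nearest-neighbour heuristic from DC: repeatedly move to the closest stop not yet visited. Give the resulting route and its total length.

Nearest-neighbour total = 86 miles; route DC → W6 → X8 → R9 → L5 → V4 → DC.

DC → [W6:5 / X8:8 / R9:12 / L5:14 / V4:19] → W6 (5)
W6 → [X8:3 / R9:7 / V4:14 / L5:19] → X8 (3)
X8 → [R9:10 / V4:15 / L5:22] → R9 (10)
R9 → [L5:16 / V4:20] → L5 (16)
L5 → [V4:33] → V4 (33)
Return V4→DC: 19.
Total = 5 + 3 + 10 + 16 + 33 + 19 = 86.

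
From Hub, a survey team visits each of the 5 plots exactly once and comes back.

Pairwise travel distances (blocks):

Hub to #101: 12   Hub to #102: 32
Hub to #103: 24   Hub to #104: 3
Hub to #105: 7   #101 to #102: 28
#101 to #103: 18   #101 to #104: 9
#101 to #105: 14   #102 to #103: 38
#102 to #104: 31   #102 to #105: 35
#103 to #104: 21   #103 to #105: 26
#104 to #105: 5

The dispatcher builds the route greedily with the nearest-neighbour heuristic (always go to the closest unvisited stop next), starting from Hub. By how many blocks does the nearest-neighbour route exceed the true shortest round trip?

From Hub: #104=3, #105=7, #101=12, #103=24, #102=32 → choose #104 (3).
From #104: #105=5, #101=9, #103=21, #102=31 → choose #105 (5).
From #105: #101=14, #103=26, #102=35 → choose #101 (14).
From #101: #103=18, #102=28 → choose #103 (18).
From #103: #102=38 → choose #102 (38).
NN route Hub → #104 → #105 → #101 → #103 → #102 → Hub costs 110.
Optimal: Hub → #102 → #103 → #101 → #104 → #105 → Hub costs 109 (by enumerating all 60 distinct tours).
Excess = 110 − 109 = 1.

The nearest-neighbour route is 1 blocks longer than optimal.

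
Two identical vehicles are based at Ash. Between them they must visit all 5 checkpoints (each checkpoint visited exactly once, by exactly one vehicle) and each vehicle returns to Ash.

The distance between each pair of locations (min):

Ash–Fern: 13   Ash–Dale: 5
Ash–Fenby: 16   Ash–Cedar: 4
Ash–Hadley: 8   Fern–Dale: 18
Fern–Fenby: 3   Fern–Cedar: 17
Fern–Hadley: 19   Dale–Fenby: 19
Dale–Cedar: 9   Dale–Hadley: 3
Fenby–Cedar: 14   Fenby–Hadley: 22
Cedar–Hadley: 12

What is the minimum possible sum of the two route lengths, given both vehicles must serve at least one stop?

There are 2^4 − 1 = 15 ways to divide the 5 stops into two non-empty groups. For each, the best each vehicle can do is its own shortest tour through its group:
  {Fern} + {Dale, Fenby, Cedar, Hadley}: 26 + 48 = 74
  {Dale} + {Fern, Fenby, Cedar, Hadley}: 10 + 48 = 58
  {Fern, Dale} + {Fenby, Cedar, Hadley}: 36 + 48 = 84
  {Fenby} + {Fern, Dale, Cedar, Hadley}: 32 + 48 = 80
  {Fern, Fenby} + {Dale, Cedar, Hadley}: 32 + 24 = 56
  {Dale, Fenby} + {Fern, Cedar, Hadley}: 40 + 48 = 88
  … (15 splits in total)
  {Fern, Fenby, Cedar} + {Dale, Hadley}: 34 + 16 = 50  ← best
Best: vehicle 1 Ash → Fern → Fenby → Cedar → Ash = 34; vehicle 2 Ash → Dale → Hadley → Ash = 16; combined 50.

50 min — the smallest possible combined total.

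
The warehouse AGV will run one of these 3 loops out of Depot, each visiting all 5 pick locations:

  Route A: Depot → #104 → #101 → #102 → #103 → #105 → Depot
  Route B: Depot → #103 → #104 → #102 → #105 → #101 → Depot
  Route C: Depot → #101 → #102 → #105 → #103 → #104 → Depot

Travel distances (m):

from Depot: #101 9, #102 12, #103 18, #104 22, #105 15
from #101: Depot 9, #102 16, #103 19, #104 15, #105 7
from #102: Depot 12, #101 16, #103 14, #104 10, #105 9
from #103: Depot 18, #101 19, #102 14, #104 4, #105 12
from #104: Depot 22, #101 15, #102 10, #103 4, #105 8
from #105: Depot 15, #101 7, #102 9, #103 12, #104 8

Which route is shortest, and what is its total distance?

Shortest is Route B, total 57 m.

Route A: 22 + 15 + 16 + 14 + 12 + 15 = 94
Route B: 18 + 4 + 10 + 9 + 7 + 9 = 57
Route C: 9 + 16 + 9 + 12 + 4 + 22 = 72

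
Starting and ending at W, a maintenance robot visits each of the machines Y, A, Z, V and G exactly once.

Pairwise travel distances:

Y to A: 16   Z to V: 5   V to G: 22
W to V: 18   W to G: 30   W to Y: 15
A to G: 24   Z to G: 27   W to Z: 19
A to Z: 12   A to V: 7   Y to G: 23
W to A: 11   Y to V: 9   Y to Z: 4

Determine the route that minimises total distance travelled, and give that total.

There are 60 distinct closed tours to check (reversals are equivalent).
W→Y→A→Z→V→G→W: 15+16+12+5+22+30 = 100
W→Y→A→Z→G→V→W: 15+16+12+27+22+18 = 110
W→Y→A→V→Z→G→W: 15+16+7+5+27+30 = 100
W→Y→A→V→G→Z→W: 15+16+7+22+27+19 = 106
W→Y→A→G→Z→V→W: 15+16+24+27+5+18 = 105
W→Y→A→G→V→Z→W: 15+16+24+22+5+19 = 101
W→Y→Z→A→V→G→W: 15+4+12+7+22+30 = 90
W→Y→Z→A→G→V→W: 15+4+12+24+22+18 = 95
W→Y→Z→V→A→G→W: 15+4+5+7+24+30 = 85
W→Y→Z→V→G→A→W: 15+4+5+22+24+11 = 81
W→Y→Z→G→A→V→W: 15+4+27+24+7+18 = 95
W→Y→Z→G→V→A→W: 15+4+27+22+7+11 = 86
W→Y→V→A→Z→G→W: 15+9+7+12+27+30 = 100
W→Y→V→A→G→Z→W: 15+9+7+24+27+19 = 101
… (46 more)
W→A→V→Z→Y→G→W: 11+7+5+4+23+30 = 80  ← best
The minimum is 80.
One optimal route: W → A → V → Z → Y → G → W (or its reverse).

80 — the shortest possible round trip.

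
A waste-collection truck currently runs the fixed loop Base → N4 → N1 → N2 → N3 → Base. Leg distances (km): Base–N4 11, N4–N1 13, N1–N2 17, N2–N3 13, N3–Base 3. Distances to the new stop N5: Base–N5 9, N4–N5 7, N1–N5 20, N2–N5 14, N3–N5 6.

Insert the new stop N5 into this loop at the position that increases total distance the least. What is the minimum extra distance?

Minimum extra distance: 5 km, inserting N5 between Base and N4.

Insertion cost between consecutive stops i–j is d(i,N5) + d(N5,j) − d(i,j):
  between Base and N4: 9 + 7 − 11 = 5
  between N4 and N1: 7 + 20 − 13 = 14
  between N1 and N2: 20 + 14 − 17 = 17
  between N2 and N3: 14 + 6 − 13 = 7
  between N3 and Base: 6 + 9 − 3 = 12
Cheapest insertion is between Base and N4, adding 5.
New total = 57 + 5 = 62.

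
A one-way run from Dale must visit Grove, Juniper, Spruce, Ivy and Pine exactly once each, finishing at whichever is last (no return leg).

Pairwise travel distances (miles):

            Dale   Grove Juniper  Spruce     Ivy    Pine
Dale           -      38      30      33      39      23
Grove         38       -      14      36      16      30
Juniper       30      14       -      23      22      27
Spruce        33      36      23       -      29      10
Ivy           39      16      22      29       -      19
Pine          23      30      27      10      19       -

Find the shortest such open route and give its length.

Minimum one-way distance = 86 miles.

There are 5! = 120 possible orderings.
Dale - Grove - Juniper - Spruce - Ivy - Pine: 38+14+23+29+19 = 123
Dale - Grove - Juniper - Spruce - Pine - Ivy: 38+14+23+10+19 = 104
Dale - Grove - Juniper - Ivy - Spruce - Pine: 38+14+22+29+10 = 113
Dale - Grove - Juniper - Ivy - Pine - Spruce: 38+14+22+19+10 = 103
Dale - Grove - Juniper - Pine - Spruce - Ivy: 38+14+27+10+29 = 118
Dale - Grove - Juniper - Pine - Ivy - Spruce: 38+14+27+19+29 = 127
Dale - Grove - Spruce - Juniper - Ivy - Pine: 38+36+23+22+19 = 138
Dale - Grove - Spruce - Juniper - Pine - Ivy: 38+36+23+27+19 = 143
Dale - Grove - Spruce - Ivy - Juniper - Pine: 38+36+29+22+27 = 152
Dale - Grove - Spruce - Ivy - Pine - Juniper: 38+36+29+19+27 = 149
Dale - Grove - Spruce - Pine - Juniper - Ivy: 38+36+10+27+22 = 133
Dale - Grove - Spruce - Pine - Ivy - Juniper: 38+36+10+19+22 = 125
Dale - Grove - Ivy - Juniper - Spruce - Pine: 38+16+22+23+10 = 109
Dale - Grove - Ivy - Juniper - Pine - Spruce: 38+16+22+27+10 = 113
… (106 more)
Dale - Pine - Spruce - Juniper - Grove - Ivy: 23+10+23+14+16 = 86  ← best
The minimum is 86.
One shortest path: Dale → Pine → Spruce → Juniper → Grove → Ivy.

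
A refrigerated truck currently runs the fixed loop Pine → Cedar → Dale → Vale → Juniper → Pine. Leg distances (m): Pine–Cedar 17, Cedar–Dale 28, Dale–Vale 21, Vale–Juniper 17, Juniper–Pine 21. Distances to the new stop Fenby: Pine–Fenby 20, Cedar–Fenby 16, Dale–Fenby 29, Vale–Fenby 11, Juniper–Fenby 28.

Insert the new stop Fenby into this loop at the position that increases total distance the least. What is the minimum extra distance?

Insertion cost between consecutive stops i–j is d(i,Fenby) + d(Fenby,j) − d(i,j):
  between Pine and Cedar: 20 + 16 − 17 = 19
  between Cedar and Dale: 16 + 29 − 28 = 17
  between Dale and Vale: 29 + 11 − 21 = 19
  between Vale and Juniper: 11 + 28 − 17 = 22
  between Juniper and Pine: 28 + 20 − 21 = 27
Cheapest insertion is between Cedar and Dale, adding 17.
New total = 104 + 17 = 121.

+17 m — insert Fenby between Cedar and Dale.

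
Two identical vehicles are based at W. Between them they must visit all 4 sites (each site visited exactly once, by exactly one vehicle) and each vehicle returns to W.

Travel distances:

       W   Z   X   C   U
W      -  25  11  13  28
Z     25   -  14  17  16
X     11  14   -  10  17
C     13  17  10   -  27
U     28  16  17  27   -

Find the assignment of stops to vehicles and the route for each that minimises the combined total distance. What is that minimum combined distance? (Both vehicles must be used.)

There are 2^3 − 1 = 7 ways to divide the 4 stops into two non-empty groups. For each, the best each vehicle can do is its own shortest tour through its group:
  {Z} + {X, C, U}: 50 + 68 = 118
  {X} + {Z, C, U}: 22 + 74 = 96
  {Z, X} + {C, U}: 50 + 68 = 118
  {C} + {Z, X, U}: 26 + 69 = 95
  {Z, C} + {X, U}: 55 + 56 = 111
  {X, C} + {Z, U}: 34 + 69 = 103
  … (7 splits in total)
Best: vehicle 1 W → C → W = 26; vehicle 2 W → Z → U → X → W = 69; combined 95.

95 — the smallest possible combined total.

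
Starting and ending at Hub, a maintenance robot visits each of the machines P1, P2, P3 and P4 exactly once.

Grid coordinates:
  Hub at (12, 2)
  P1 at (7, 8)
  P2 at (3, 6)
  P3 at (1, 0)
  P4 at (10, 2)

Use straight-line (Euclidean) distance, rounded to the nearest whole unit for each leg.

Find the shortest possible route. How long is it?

Hub → P1 → P2 → P3 → P4 → Hub: 8+4+6+9+2 = 29
Hub → P1 → P2 → P4 → P3 → Hub: 8+4+8+9+11 = 40
Hub → P1 → P3 → P2 → P4 → Hub: 8+10+6+8+2 = 34
Hub → P1 → P3 → P4 → P2 → Hub: 8+10+9+8+10 = 45
Hub → P1 → P4 → P2 → P3 → Hub: 8+7+8+6+11 = 40
Hub → P1 → P4 → P3 → P2 → Hub: 8+7+9+6+10 = 40
Hub → P2 → P1 → P3 → P4 → Hub: 10+4+10+9+2 = 35
Hub → P2 → P1 → P4 → P3 → Hub: 10+4+7+9+11 = 41
Hub → P2 → P3 → P1 → P4 → Hub: 10+6+10+7+2 = 35
Hub → P2 → P4 → P1 → P3 → Hub: 10+8+7+10+11 = 46
Hub → P3 → P1 → P2 → P4 → Hub: 11+10+4+8+2 = 35
Hub → P3 → P2 → P1 → P4 → Hub: 11+6+4+7+2 = 30
The minimum is 29.
One optimal route: Hub → P1 → P2 → P3 → P4 → Hub (or its reverse).

29 — the shortest possible round trip.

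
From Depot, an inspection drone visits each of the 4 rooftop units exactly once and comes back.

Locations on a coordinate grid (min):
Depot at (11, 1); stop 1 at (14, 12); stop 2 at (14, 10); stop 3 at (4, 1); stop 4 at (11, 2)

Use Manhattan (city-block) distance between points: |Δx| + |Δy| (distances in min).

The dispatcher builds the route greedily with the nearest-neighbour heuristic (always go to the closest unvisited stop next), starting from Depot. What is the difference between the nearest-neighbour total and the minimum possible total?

The nearest-neighbour route is 2 min longer than optimal.

From Depot: stop 4=1, stop 3=7, stop 2=12, stop 1=14 → choose stop 4 (1).
From stop 4: stop 3=8, stop 2=11, stop 1=13 → choose stop 3 (8).
From stop 3: stop 2=19, stop 1=21 → choose stop 2 (19).
From stop 2: stop 1=2 → choose stop 1 (2).
NN route Depot → stop 4 → stop 3 → stop 2 → stop 1 → Depot costs 44.
Optimal: Depot → stop 1 → stop 2 → stop 4 → stop 3 → Depot costs 42 (by enumerating all 12 distinct tours).
Excess = 44 − 42 = 2.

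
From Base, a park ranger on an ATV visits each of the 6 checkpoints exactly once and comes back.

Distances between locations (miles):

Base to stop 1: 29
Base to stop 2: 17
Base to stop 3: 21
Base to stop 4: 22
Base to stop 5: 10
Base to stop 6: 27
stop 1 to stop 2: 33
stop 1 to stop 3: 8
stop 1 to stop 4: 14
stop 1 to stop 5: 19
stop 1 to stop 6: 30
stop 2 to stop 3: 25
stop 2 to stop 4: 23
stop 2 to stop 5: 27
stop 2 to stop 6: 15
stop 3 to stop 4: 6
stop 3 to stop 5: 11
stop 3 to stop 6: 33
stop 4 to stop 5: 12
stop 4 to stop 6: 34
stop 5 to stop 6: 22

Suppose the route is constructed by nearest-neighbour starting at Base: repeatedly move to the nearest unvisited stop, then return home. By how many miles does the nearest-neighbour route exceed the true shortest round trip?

Base: stop 5=10, stop 2=17, stop 3=21, stop 4=22, stop 6=27, stop 1=29 ⇒ stop 5
stop 5: stop 3=11, stop 4=12, stop 1=19, stop 6=22, stop 2=27 ⇒ stop 3
stop 3: stop 4=6, stop 1=8, stop 2=25, stop 6=33 ⇒ stop 4
stop 4: stop 1=14, stop 2=23, stop 6=34 ⇒ stop 1
stop 1: stop 6=30, stop 2=33 ⇒ stop 6
stop 6: stop 2=15 ⇒ stop 2
NN route Base → stop 5 → stop 3 → stop 4 → stop 1 → stop 6 → stop 2 → Base costs 103.
Optimal: Base → stop 2 → stop 6 → stop 1 → stop 3 → stop 4 → stop 5 → Base costs 98 (by enumerating all 360 distinct tours).
Excess = 103 − 98 = 5.

The nearest-neighbour route is 5 miles longer than optimal.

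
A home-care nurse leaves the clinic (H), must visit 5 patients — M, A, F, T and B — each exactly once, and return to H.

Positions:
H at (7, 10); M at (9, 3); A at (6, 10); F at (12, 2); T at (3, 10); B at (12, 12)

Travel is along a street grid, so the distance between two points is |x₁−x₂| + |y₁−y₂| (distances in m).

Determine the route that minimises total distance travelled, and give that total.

Minimum total distance: 38 m.

With 5 stops there are 5!/2 = 60 distinct round trips (a route and its reverse cost the same).
H→M→A→F→T→B→H: 9+10+14+17+11+7 = 68
H→M→A→F→B→T→H: 9+10+14+10+11+4 = 58
H→M→A→T→F→B→H: 9+10+3+17+10+7 = 56
H→M→A→T→B→F→H: 9+10+3+11+10+13 = 56
H→M→A→B→F→T→H: 9+10+8+10+17+4 = 58
H→M→A→B→T→F→H: 9+10+8+11+17+13 = 68
H→M→F→A→T→B→H: 9+4+14+3+11+7 = 48
H→M→F→A→B→T→H: 9+4+14+8+11+4 = 50
H→M→F→T→A→B→H: 9+4+17+3+8+7 = 48
H→M→F→T→B→A→H: 9+4+17+11+8+1 = 50
H→M→F→B→A→T→H: 9+4+10+8+3+4 = 38
H→M→F→B→T→A→H: 9+4+10+11+3+1 = 38
H→M→T→A→F→B→H: 9+13+3+14+10+7 = 56
H→M→T→A→B→F→H: 9+13+3+8+10+13 = 56
… (46 more)
The minimum is 38.
One optimal route: H → M → F → B → A → T → H (or its reverse).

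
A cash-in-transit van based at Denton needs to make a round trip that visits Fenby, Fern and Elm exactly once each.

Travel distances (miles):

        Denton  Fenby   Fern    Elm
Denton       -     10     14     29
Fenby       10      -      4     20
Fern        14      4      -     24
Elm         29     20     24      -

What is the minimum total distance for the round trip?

With 3 stops there are 3!/2 = 3 distinct round trips (a route and its reverse cost the same).
Denton - Fenby - Fern - Elm - Denton: 10+4+24+29 = 67
Denton - Fenby - Elm - Fern - Denton: 10+20+24+14 = 68
Denton - Fern - Fenby - Elm - Denton: 14+4+20+29 = 67
The minimum is 67.
One optimal route: Denton → Fenby → Fern → Elm → Denton (or its reverse).

Shortest round trip = 67 miles.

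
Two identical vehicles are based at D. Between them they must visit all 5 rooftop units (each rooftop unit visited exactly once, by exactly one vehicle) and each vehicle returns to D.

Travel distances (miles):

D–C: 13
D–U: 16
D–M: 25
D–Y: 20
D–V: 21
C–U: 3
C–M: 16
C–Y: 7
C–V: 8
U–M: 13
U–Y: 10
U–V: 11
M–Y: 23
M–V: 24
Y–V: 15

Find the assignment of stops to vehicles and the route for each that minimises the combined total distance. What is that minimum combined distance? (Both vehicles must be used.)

There are 2^4 − 1 = 15 ways to divide the 5 stops into two non-empty groups. For each, the best each vehicle can do is its own shortest tour through its group:
  {C} + {U, M, Y, V}: 26 + 84 = 110
  {U} + {C, M, Y, V}: 32 + 84 = 116
  {C, U} + {M, Y, V}: 32 + 84 = 116
  {M} + {C, U, Y, V}: 50 + 62 = 112
  {C, M} + {U, Y, V}: 54 + 62 = 116
  {U, M} + {C, Y, V}: 54 + 56 = 110
  … (15 splits in total)
Best: vehicle 1 D → C → D = 26; vehicle 2 D → M → U → Y → V → D = 84; combined 110.

110 miles — the smallest possible combined total.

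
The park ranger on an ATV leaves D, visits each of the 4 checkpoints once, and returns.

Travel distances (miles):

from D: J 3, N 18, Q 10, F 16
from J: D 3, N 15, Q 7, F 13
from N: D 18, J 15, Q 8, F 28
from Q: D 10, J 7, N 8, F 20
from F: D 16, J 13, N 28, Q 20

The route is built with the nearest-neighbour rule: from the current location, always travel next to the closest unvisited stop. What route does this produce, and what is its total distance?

From D: distances to unvisited — J=3, Q=10, F=16, N=18. Nearest is J (3).
From J: distances to unvisited — Q=7, F=13, N=15. Nearest is Q (7).
From Q: distances to unvisited — N=8, F=20. Nearest is N (8).
From N: distances to unvisited — F=28. Nearest is F (28).
Return F→D: 16.
Total = 3 + 7 + 8 + 28 + 16 = 62.

Total distance 62 miles via the nearest-neighbour route D → J → Q → N → F → D.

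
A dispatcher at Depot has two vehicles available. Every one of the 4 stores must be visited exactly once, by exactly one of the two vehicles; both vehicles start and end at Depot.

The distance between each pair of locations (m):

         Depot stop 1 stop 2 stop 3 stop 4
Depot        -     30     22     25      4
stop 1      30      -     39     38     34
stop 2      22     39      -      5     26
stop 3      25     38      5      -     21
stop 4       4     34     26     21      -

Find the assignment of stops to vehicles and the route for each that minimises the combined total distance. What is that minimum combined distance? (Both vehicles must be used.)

There are 2^3 − 1 = 7 ways to divide the 4 stops into two non-empty groups. For each, the best each vehicle can do is its own shortest tour through its group:
  {stop 1} + {stop 2, stop 3, stop 4}: 60 + 52 = 112
  {stop 2} + {stop 1, stop 3, stop 4}: 44 + 93 = 137
  {stop 1, stop 2} + {stop 3, stop 4}: 91 + 50 = 141
  {stop 3} + {stop 1, stop 2, stop 4}: 50 + 99 = 149
  {stop 1, stop 3} + {stop 2, stop 4}: 93 + 52 = 145
  {stop 2, stop 3} + {stop 1, stop 4}: 52 + 68 = 120
  … (7 splits in total)
  {stop 1, stop 2, stop 3} + {stop 4}: 95 + 8 = 103  ← best
Best: vehicle 1 Depot → stop 1 → stop 3 → stop 2 → Depot = 95; vehicle 2 Depot → stop 4 → Depot = 8; combined 103.

103 m — the smallest possible combined total.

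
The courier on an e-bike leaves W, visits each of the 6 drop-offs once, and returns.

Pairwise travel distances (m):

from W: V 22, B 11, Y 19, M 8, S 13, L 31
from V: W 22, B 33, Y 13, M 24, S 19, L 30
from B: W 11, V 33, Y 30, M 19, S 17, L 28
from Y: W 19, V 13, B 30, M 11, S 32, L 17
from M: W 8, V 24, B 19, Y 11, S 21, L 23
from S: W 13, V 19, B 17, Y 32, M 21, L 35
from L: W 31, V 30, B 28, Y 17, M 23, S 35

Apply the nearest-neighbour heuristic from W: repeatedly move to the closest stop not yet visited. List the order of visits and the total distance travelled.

At W the remaining stops are M 8, B 11, S 13, Y 19, V 22, L 31; go to M.
At M the remaining stops are Y 11, B 19, S 21, L 23, V 24; go to Y.
At Y the remaining stops are V 13, L 17, B 30, S 32; go to V.
At V the remaining stops are S 19, L 30, B 33; go to S.
At S the remaining stops are B 17, L 35; go to B.
At B the remaining stops are L 28; go to L.
Return L→W: 31.
Total = 8 + 11 + 13 + 19 + 17 + 28 + 31 = 127.

127 m along W → M → Y → V → S → B → L → W.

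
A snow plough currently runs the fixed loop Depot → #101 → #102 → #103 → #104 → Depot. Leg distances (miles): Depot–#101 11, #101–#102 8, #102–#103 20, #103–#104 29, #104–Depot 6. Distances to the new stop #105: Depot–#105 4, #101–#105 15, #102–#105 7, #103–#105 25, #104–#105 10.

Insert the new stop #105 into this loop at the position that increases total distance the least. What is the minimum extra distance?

+6 miles — insert #105 between #103 and #104.

Insertion cost between consecutive stops i–j is d(i,#105) + d(#105,j) − d(i,j):
  between Depot and #101: 4 + 15 − 11 = 8
  between #101 and #102: 15 + 7 − 8 = 14
  between #102 and #103: 7 + 25 − 20 = 12
  between #103 and #104: 25 + 10 − 29 = 6
  between #104 and Depot: 10 + 4 − 6 = 8
Cheapest insertion is between #103 and #104, adding 6.
New total = 74 + 6 = 80.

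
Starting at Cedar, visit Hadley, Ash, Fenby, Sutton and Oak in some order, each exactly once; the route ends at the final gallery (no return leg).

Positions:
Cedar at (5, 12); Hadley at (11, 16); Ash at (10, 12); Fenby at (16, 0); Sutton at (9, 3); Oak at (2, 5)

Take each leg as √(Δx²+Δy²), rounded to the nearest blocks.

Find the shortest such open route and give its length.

37 blocks — the minimum one-way total.

There are 5! = 120 possible orderings.
Cedar - Hadley - Ash - Fenby - Sutton - Oak: 7+4+13+8+7 = 39
Cedar - Hadley - Ash - Fenby - Oak - Sutton: 7+4+13+15+7 = 46
Cedar - Hadley - Ash - Sutton - Fenby - Oak: 7+4+9+8+15 = 43
Cedar - Hadley - Ash - Sutton - Oak - Fenby: 7+4+9+7+15 = 42
Cedar - Hadley - Ash - Oak - Fenby - Sutton: 7+4+11+15+8 = 45
Cedar - Hadley - Ash - Oak - Sutton - Fenby: 7+4+11+7+8 = 37
Cedar - Hadley - Fenby - Ash - Sutton - Oak: 7+17+13+9+7 = 53
Cedar - Hadley - Fenby - Ash - Oak - Sutton: 7+17+13+11+7 = 55
Cedar - Hadley - Fenby - Sutton - Ash - Oak: 7+17+8+9+11 = 52
Cedar - Hadley - Fenby - Sutton - Oak - Ash: 7+17+8+7+11 = 50
Cedar - Hadley - Fenby - Oak - Ash - Sutton: 7+17+15+11+9 = 59
Cedar - Hadley - Fenby - Oak - Sutton - Ash: 7+17+15+7+9 = 55
Cedar - Hadley - Sutton - Ash - Fenby - Oak: 7+13+9+13+15 = 57
Cedar - Hadley - Sutton - Ash - Oak - Fenby: 7+13+9+11+15 = 55
… (106 more)
The minimum is 37.
One shortest path: Cedar → Hadley → Ash → Oak → Sutton → Fenby.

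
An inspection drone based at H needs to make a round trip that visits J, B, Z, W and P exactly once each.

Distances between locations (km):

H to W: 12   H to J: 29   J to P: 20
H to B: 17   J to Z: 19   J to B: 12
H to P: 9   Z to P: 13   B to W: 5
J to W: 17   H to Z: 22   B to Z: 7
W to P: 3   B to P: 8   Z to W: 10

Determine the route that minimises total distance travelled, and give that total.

70 km — the shortest possible round trip.

There are 60 distinct closed tours to check (reversals are equivalent).
H→J→B→Z→W→P→H: 29+12+7+10+3+9 = 70
H→J→B→Z→P→W→H: 29+12+7+13+3+12 = 76
H→J→B→W→Z→P→H: 29+12+5+10+13+9 = 78
H→J→B→W→P→Z→H: 29+12+5+3+13+22 = 84
H→J→B→P→Z→W→H: 29+12+8+13+10+12 = 84
H→J→B→P→W→Z→H: 29+12+8+3+10+22 = 84
H→J→Z→B→W→P→H: 29+19+7+5+3+9 = 72
H→J→Z→B→P→W→H: 29+19+7+8+3+12 = 78
H→J→Z→W→B→P→H: 29+19+10+5+8+9 = 80
H→J→Z→W→P→B→H: 29+19+10+3+8+17 = 86
H→J→Z→P→B→W→H: 29+19+13+8+5+12 = 86
H→J→Z→P→W→B→H: 29+19+13+3+5+17 = 86
H→J→W→B→Z→P→H: 29+17+5+7+13+9 = 80
H→J→W→B→P→Z→H: 29+17+5+8+13+22 = 94
… (46 more)
The minimum is 70.
One optimal route: H → J → B → Z → W → P → H (or its reverse).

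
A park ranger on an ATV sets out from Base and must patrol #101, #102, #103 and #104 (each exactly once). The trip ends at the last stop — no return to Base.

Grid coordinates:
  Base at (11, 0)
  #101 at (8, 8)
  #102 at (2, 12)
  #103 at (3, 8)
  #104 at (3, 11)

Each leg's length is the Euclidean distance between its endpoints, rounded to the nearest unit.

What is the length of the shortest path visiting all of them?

Shortest open route: 18.

There are 4! = 24 possible orderings.
Base - #101 - #102 - #103 - #104: 9+7+4+3 = 23
Base - #101 - #102 - #104 - #103: 9+7+1+3 = 20
Base - #101 - #103 - #102 - #104: 9+5+4+1 = 19
Base - #101 - #103 - #104 - #102: 9+5+3+1 = 18
Base - #101 - #104 - #102 - #103: 9+6+1+4 = 20
Base - #101 - #104 - #103 - #102: 9+6+3+4 = 22
Base - #102 - #101 - #103 - #104: 15+7+5+3 = 30
Base - #102 - #101 - #104 - #103: 15+7+6+3 = 31
Base - #102 - #103 - #101 - #104: 15+4+5+6 = 30
Base - #102 - #103 - #104 - #101: 15+4+3+6 = 28
Base - #102 - #104 - #101 - #103: 15+1+6+5 = 27
Base - #102 - #104 - #103 - #101: 15+1+3+5 = 24
Base - #103 - #101 - #102 - #104: 11+5+7+1 = 24
Base - #103 - #101 - #104 - #102: 11+5+6+1 = 23
… (10 more)
The minimum is 18.
One shortest path: Base → #101 → #103 → #104 → #102.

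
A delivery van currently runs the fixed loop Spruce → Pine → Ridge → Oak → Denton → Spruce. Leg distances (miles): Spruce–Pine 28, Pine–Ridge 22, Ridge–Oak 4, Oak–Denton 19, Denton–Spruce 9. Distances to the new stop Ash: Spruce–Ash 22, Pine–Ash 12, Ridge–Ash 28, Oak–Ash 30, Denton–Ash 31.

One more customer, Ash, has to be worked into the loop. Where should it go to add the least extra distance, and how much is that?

Insertion cost between consecutive stops i–j is d(i,Ash) + d(Ash,j) − d(i,j):
  between Spruce and Pine: 22 + 12 − 28 = 6
  between Pine and Ridge: 12 + 28 − 22 = 18
  between Ridge and Oak: 28 + 30 − 4 = 54
  between Oak and Denton: 30 + 31 − 19 = 42
  between Denton and Spruce: 31 + 22 − 9 = 44
Cheapest insertion is between Spruce and Pine, adding 6.
New total = 82 + 6 = 88.

Adding 6 miles by placing Ash on the Spruce–Pine leg.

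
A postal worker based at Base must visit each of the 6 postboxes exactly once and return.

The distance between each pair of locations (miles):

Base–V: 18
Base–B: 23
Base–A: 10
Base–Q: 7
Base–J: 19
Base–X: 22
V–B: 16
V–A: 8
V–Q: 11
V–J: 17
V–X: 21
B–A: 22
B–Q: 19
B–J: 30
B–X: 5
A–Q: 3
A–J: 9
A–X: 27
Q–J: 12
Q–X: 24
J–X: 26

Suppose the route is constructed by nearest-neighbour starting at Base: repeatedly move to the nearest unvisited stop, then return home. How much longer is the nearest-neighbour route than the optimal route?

From Base: Q=7, A=10, V=18, J=19, X=22, B=23 → choose Q (7).
From Q: A=3, V=11, J=12, B=19, X=24 → choose A (3).
From A: V=8, J=9, B=22, X=27 → choose V (8).
From V: B=16, J=17, X=21 → choose B (16).
From B: X=5, J=30 → choose X (5).
From X: J=26 → choose J (26).
NN route Base → Q → A → V → B → X → J → Base costs 84.
Optimal: Base → Q → A → J → V → B → X → Base costs 79 (by enumerating all 360 distinct tours).
Excess = 84 − 79 = 5.

Excess over optimum: 5 miles.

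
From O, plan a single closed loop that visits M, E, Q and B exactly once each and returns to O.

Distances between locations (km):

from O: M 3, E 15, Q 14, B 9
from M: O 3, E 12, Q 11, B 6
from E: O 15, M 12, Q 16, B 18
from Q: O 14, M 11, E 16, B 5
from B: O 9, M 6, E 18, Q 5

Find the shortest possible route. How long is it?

O-M-E-Q-B-O: 3+12+16+5+9 = 45
O-M-E-B-Q-O: 3+12+18+5+14 = 52
O-M-Q-E-B-O: 3+11+16+18+9 = 57
O-M-Q-B-E-O: 3+11+5+18+15 = 52
O-M-B-E-Q-O: 3+6+18+16+14 = 57
O-M-B-Q-E-O: 3+6+5+16+15 = 45
O-E-M-Q-B-O: 15+12+11+5+9 = 52
O-E-M-B-Q-O: 15+12+6+5+14 = 52
O-E-Q-M-B-O: 15+16+11+6+9 = 57
O-E-B-M-Q-O: 15+18+6+11+14 = 64
O-Q-M-E-B-O: 14+11+12+18+9 = 64
O-Q-E-M-B-O: 14+16+12+6+9 = 57
The minimum is 45.
One optimal route: O → M → E → Q → B → O (or its reverse).

45 km — the shortest possible round trip.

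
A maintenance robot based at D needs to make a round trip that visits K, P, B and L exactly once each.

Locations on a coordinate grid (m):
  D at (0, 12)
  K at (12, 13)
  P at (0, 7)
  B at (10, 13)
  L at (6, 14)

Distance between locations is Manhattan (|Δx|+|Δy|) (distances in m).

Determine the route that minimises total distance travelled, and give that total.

Minimum total distance: 38 m.

There are 12 distinct closed tours to check (reversals are equivalent).
D-K-P-B-L-D: 13+18+16+5+8 = 60
D-K-P-L-B-D: 13+18+13+5+11 = 60
D-K-B-P-L-D: 13+2+16+13+8 = 52
D-K-B-L-P-D: 13+2+5+13+5 = 38
D-K-L-P-B-D: 13+7+13+16+11 = 60
D-K-L-B-P-D: 13+7+5+16+5 = 46
D-P-K-B-L-D: 5+18+2+5+8 = 38
D-P-K-L-B-D: 5+18+7+5+11 = 46
D-P-B-K-L-D: 5+16+2+7+8 = 38
D-P-L-K-B-D: 5+13+7+2+11 = 38
D-B-K-P-L-D: 11+2+18+13+8 = 52
D-B-P-K-L-D: 11+16+18+7+8 = 60
The minimum is 38.
One optimal route: D → K → B → L → P → D (or its reverse).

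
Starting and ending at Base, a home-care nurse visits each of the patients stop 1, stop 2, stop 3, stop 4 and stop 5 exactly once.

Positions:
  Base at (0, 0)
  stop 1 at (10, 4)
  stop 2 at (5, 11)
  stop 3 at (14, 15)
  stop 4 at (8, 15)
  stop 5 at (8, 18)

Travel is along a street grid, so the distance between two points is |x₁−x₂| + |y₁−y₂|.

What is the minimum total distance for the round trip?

Shortest round trip = 64.

There are 60 distinct closed tours to check (reversals are equivalent).
Base→stop 1→stop 2→stop 3→stop 4→stop 5→Base: 14+12+13+6+3+26 = 74
Base→stop 1→stop 2→stop 3→stop 5→stop 4→Base: 14+12+13+9+3+23 = 74
Base→stop 1→stop 2→stop 4→stop 3→stop 5→Base: 14+12+7+6+9+26 = 74
Base→stop 1→stop 2→stop 4→stop 5→stop 3→Base: 14+12+7+3+9+29 = 74
Base→stop 1→stop 2→stop 5→stop 3→stop 4→Base: 14+12+10+9+6+23 = 74
Base→stop 1→stop 2→stop 5→stop 4→stop 3→Base: 14+12+10+3+6+29 = 74
Base→stop 1→stop 3→stop 2→stop 4→stop 5→Base: 14+15+13+7+3+26 = 78
Base→stop 1→stop 3→stop 2→stop 5→stop 4→Base: 14+15+13+10+3+23 = 78
Base→stop 1→stop 3→stop 4→stop 2→stop 5→Base: 14+15+6+7+10+26 = 78
Base→stop 1→stop 3→stop 4→stop 5→stop 2→Base: 14+15+6+3+10+16 = 64
Base→stop 1→stop 3→stop 5→stop 2→stop 4→Base: 14+15+9+10+7+23 = 78
Base→stop 1→stop 3→stop 5→stop 4→stop 2→Base: 14+15+9+3+7+16 = 64
Base→stop 1→stop 4→stop 2→stop 3→stop 5→Base: 14+13+7+13+9+26 = 82
Base→stop 1→stop 4→stop 2→stop 5→stop 3→Base: 14+13+7+10+9+29 = 82
… (46 more)
The minimum is 64.
One optimal route: Base → stop 1 → stop 3 → stop 4 → stop 5 → stop 2 → Base (or its reverse).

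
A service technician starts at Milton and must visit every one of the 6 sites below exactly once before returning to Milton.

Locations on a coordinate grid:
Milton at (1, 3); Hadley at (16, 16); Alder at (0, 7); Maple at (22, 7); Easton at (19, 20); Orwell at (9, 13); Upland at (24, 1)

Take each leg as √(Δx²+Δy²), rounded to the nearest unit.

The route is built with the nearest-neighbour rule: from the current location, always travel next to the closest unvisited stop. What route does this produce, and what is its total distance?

Total distance 70 via the nearest-neighbour route Milton → Alder → Orwell → Hadley → Easton → Maple → Upland → Milton.

From Milton: distances to unvisited — Alder=4, Orwell=13, Hadley=20, Maple=21, Upland=23, Easton=25. Nearest is Alder (4).
From Alder: distances to unvisited — Orwell=11, Hadley=18, Maple=22, Easton=23, Upland=25. Nearest is Orwell (11).
From Orwell: distances to unvisited — Hadley=8, Easton=12, Maple=14, Upland=19. Nearest is Hadley (8).
From Hadley: distances to unvisited — Easton=5, Maple=11, Upland=17. Nearest is Easton (5).
From Easton: distances to unvisited — Maple=13, Upland=20. Nearest is Maple (13).
From Maple: distances to unvisited — Upland=6. Nearest is Upland (6).
Return Upland→Milton: 23.
Total = 4 + 11 + 8 + 5 + 13 + 6 + 23 = 70.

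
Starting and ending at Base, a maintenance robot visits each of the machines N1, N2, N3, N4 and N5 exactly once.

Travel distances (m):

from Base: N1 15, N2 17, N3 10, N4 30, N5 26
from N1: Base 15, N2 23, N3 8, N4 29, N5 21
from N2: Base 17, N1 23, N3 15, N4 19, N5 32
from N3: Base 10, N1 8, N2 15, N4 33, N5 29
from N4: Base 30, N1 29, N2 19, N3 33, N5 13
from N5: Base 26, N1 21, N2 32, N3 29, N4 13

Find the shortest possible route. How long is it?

Minimum total distance: 88 m.

Base → N1 → N2 → N3 → N4 → N5 → Base: 15+23+15+33+13+26 = 125
Base → N1 → N2 → N3 → N5 → N4 → Base: 15+23+15+29+13+30 = 125
Base → N1 → N2 → N4 → N3 → N5 → Base: 15+23+19+33+29+26 = 145
Base → N1 → N2 → N4 → N5 → N3 → Base: 15+23+19+13+29+10 = 109
Base → N1 → N2 → N5 → N3 → N4 → Base: 15+23+32+29+33+30 = 162
Base → N1 → N2 → N5 → N4 → N3 → Base: 15+23+32+13+33+10 = 126
Base → N1 → N3 → N2 → N4 → N5 → Base: 15+8+15+19+13+26 = 96
Base → N1 → N3 → N2 → N5 → N4 → Base: 15+8+15+32+13+30 = 113
Base → N1 → N3 → N4 → N2 → N5 → Base: 15+8+33+19+32+26 = 133
Base → N1 → N3 → N4 → N5 → N2 → Base: 15+8+33+13+32+17 = 118
Base → N1 → N3 → N5 → N2 → N4 → Base: 15+8+29+32+19+30 = 133
Base → N1 → N3 → N5 → N4 → N2 → Base: 15+8+29+13+19+17 = 101
Base → N1 → N4 → N2 → N3 → N5 → Base: 15+29+19+15+29+26 = 133
Base → N1 → N4 → N2 → N5 → N3 → Base: 15+29+19+32+29+10 = 134
… (46 more)
Base → N2 → N4 → N5 → N1 → N3 → Base: 17+19+13+21+8+10 = 88  ← best
The minimum is 88.
One optimal route: Base → N2 → N4 → N5 → N1 → N3 → Base (or its reverse).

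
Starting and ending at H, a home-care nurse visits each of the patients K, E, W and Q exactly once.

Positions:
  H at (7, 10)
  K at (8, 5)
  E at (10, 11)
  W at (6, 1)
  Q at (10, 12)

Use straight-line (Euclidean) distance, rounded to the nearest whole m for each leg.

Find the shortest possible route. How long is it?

24 m — the shortest possible round trip.

With 4 stops there are 4!/2 = 12 distinct round trips (a route and its reverse cost the same).
H-K-E-W-Q-H: 5+6+11+12+4 = 38
H-K-E-Q-W-H: 5+6+1+12+9 = 33
H-K-W-E-Q-H: 5+4+11+1+4 = 25
H-K-W-Q-E-H: 5+4+12+1+3 = 25
H-K-Q-E-W-H: 5+7+1+11+9 = 33
H-K-Q-W-E-H: 5+7+12+11+3 = 38
H-E-K-W-Q-H: 3+6+4+12+4 = 29
H-E-K-Q-W-H: 3+6+7+12+9 = 37
H-E-W-K-Q-H: 3+11+4+7+4 = 29
H-E-Q-K-W-H: 3+1+7+4+9 = 24
H-W-K-E-Q-H: 9+4+6+1+4 = 24
H-W-E-K-Q-H: 9+11+6+7+4 = 37
The minimum is 24.
One optimal route: H → E → Q → K → W → H (or its reverse).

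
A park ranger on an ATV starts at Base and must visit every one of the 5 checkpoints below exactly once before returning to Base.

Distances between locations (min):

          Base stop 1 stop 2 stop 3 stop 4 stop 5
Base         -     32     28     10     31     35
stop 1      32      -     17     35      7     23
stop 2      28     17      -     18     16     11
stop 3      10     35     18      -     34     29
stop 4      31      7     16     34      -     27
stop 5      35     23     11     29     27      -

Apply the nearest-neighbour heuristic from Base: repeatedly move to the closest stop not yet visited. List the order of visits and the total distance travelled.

100 min along Base → stop 3 → stop 2 → stop 5 → stop 1 → stop 4 → Base.

From Base: distances to unvisited — stop 3=10, stop 2=28, stop 4=31, stop 1=32, stop 5=35. Nearest is stop 3 (10).
From stop 3: distances to unvisited — stop 2=18, stop 5=29, stop 4=34, stop 1=35. Nearest is stop 2 (18).
From stop 2: distances to unvisited — stop 5=11, stop 4=16, stop 1=17. Nearest is stop 5 (11).
From stop 5: distances to unvisited — stop 1=23, stop 4=27. Nearest is stop 1 (23).
From stop 1: distances to unvisited — stop 4=7. Nearest is stop 4 (7).
Return stop 4→Base: 31.
Total = 10 + 18 + 11 + 23 + 7 + 31 = 100.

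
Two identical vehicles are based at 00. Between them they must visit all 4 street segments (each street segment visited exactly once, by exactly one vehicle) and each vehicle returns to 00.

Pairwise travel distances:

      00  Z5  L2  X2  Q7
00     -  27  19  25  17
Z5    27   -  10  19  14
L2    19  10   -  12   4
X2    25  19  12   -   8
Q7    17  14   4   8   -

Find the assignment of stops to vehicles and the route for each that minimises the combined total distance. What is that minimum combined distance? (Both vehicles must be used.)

Minimum combined distance: 106.

Try each way of splitting the stops between the two vehicles (each non-empty) and, for each split, find the best tour for each vehicle:
  {Z5} + {L2, X2, Q7}: 54 + 56 = 110
  {L2} + {Z5, X2, Q7}: 38 + 71 = 109
  {Z5, L2} + {X2, Q7}: 56 + 50 = 106
  {X2} + {Z5, L2, Q7}: 50 + 58 = 108
  {Z5, X2} + {L2, Q7}: 71 + 40 = 111
  {L2, X2} + {Z5, Q7}: 56 + 58 = 114
  … (7 splits in total)
Best: vehicle 1 00 → Z5 → L2 → 00 = 56; vehicle 2 00 → X2 → Q7 → 00 = 50; combined 106.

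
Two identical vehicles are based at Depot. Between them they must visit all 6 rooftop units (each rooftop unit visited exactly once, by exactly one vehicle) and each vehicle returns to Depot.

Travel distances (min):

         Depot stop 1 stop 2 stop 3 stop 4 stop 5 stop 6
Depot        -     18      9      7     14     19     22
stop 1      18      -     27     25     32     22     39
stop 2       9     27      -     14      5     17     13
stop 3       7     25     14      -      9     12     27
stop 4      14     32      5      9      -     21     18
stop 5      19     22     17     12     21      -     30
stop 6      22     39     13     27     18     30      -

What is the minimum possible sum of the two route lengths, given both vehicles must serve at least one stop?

Check every non-empty split of the stops between the two vehicles; for each half take its own optimal tour:
  {stop 1} + {stop 2, stop 3, stop 4, stop 5, stop 6}: 36 + 80 = 116
  {stop 2} + {stop 1, stop 3, stop 4, stop 5, stop 6}: 18 + 101 = 119
  {stop 1, stop 2} + {stop 3, stop 4, stop 5, stop 6}: 54 + 80 = 134
  {stop 3} + {stop 1, stop 2, stop 4, stop 5, stop 6}: 14 + 101 = 115
  {stop 1, stop 3} + {stop 2, stop 4, stop 5, stop 6}: 50 + 80 = 130
  {stop 2, stop 3} + {stop 1, stop 4, stop 5, stop 6}: 30 + 101 = 131
  … (31 splits in total)
  {stop 1, stop 3, stop 5} + {stop 2, stop 4, stop 6}: 59 + 54 = 113  ← best
Best: vehicle 1 Depot → stop 1 → stop 5 → stop 3 → Depot = 59; vehicle 2 Depot → stop 2 → stop 4 → stop 6 → Depot = 54; combined 113.

113 min — the smallest possible combined total.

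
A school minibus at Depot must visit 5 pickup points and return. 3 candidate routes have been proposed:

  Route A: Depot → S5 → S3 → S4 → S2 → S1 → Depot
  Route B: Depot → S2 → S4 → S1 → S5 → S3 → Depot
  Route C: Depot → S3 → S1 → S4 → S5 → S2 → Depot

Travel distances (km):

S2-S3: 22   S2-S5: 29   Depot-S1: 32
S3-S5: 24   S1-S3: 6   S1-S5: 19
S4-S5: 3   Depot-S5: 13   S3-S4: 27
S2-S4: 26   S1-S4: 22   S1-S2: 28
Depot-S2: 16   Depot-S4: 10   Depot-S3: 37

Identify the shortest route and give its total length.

Route A: 13 + 24 + 27 + 26 + 28 + 32 = 150
Route B: 16 + 26 + 22 + 19 + 24 + 37 = 144
Route C: 37 + 6 + 22 + 3 + 29 + 16 = 113

Shortest is Route C, total 113 km.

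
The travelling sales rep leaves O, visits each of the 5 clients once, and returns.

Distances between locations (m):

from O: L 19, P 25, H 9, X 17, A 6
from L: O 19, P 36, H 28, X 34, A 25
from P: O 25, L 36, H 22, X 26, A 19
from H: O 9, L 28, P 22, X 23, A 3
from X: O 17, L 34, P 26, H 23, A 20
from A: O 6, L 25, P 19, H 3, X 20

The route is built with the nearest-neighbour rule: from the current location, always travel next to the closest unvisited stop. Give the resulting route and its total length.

O → [A:6 / H:9 / X:17 / L:19 / P:25] → A (6)
A → [H:3 / P:19 / X:20 / L:25] → H (3)
H → [P:22 / X:23 / L:28] → P (22)
P → [X:26 / L:36] → X (26)
X → [L:34] → L (34)
Return L→O: 19.
Total = 6 + 3 + 22 + 26 + 34 + 19 = 110.

Total distance 110 m via the nearest-neighbour route O → A → H → P → X → L → O.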